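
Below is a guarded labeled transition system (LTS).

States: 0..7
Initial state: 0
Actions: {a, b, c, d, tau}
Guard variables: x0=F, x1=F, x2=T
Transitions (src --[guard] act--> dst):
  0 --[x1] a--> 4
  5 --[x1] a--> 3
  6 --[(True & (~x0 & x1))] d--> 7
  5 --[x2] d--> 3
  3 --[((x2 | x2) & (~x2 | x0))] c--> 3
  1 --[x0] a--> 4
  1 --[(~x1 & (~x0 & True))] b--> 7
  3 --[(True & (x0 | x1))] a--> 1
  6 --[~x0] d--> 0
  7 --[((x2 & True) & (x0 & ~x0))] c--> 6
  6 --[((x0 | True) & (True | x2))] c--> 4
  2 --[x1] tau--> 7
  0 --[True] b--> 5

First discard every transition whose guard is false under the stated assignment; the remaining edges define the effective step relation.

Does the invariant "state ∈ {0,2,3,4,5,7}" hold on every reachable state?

Allowed set {0,2,3,4,5,7}
Reachable = {0,3,5}
  0: ✓
  3: ✓
  5: ✓

Answer: INVARIANT HOLDS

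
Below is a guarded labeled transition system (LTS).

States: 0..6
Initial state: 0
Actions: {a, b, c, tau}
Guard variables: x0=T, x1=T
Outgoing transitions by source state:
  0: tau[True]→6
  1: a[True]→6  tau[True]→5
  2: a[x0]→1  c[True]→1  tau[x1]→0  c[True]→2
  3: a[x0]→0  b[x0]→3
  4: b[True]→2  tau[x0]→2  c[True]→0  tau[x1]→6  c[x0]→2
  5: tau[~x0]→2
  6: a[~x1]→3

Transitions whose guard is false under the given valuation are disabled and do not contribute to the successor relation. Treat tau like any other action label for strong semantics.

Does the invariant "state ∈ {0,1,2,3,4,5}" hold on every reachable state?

Answer: INVARIANT VIOLATED at state 6

Trace:
Safe = {0,1,2,3,4,5}
Reach set: {0,6}
  0: ✓
  6: ✗ unsafe
witness against invariant: tau → 6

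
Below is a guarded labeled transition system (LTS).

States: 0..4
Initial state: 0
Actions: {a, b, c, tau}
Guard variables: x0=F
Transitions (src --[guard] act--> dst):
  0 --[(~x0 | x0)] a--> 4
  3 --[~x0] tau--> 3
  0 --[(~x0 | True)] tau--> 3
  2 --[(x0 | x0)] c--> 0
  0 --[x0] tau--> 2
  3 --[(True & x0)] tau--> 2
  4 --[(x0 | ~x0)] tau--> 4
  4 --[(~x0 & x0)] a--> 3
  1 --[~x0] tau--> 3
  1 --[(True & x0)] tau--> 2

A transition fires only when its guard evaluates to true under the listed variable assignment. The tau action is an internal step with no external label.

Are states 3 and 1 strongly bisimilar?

Compute ~ classes (split until stable):
  round 0: {{0,1,2,3,4}}
  round 1: {{0},{1,3,4},{2}}
stable after 2 split(s): 3 block(s)
class of 3: {1,3,4}; class of 1: {1,3,4}

Answer: BISIMILAR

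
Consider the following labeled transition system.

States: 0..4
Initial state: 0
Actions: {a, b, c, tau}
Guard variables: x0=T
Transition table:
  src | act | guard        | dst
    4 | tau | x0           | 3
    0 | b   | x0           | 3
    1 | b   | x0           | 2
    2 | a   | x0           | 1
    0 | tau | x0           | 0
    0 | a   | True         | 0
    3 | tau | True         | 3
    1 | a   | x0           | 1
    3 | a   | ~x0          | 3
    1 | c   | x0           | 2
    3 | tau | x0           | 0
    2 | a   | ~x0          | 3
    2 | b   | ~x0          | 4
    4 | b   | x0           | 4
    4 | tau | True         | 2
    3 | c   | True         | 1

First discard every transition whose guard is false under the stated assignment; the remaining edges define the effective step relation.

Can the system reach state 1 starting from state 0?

Answer: REACHABLE

Working:
Guard filter leaves 13 enabled edge(s).
depth 0: {0}
depth 1: {3}  total {0,3}
depth 2: {1}  total {0,1,3}
depth 3: {2}  total {0,1,2,3}
Reach set: {0,1,2,3}
trace reaching 1: b·c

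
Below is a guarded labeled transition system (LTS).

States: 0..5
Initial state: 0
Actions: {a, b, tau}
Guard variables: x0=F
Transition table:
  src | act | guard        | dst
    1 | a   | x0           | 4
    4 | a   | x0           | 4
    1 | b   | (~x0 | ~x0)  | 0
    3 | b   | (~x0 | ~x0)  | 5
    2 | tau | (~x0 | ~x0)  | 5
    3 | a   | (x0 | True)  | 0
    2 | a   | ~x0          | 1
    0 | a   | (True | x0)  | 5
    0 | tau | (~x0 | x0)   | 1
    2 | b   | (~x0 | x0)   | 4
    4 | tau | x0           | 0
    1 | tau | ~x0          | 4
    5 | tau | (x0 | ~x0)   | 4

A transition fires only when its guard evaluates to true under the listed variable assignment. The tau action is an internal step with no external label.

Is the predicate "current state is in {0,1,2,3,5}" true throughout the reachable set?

Safe = {0,1,2,3,5}
R = {0,1,4,5}
  0: safe
  1: safe
  4: outside
  5: safe
counterexample path to 4: a·tau

Answer: INVARIANT VIOLATED at state 4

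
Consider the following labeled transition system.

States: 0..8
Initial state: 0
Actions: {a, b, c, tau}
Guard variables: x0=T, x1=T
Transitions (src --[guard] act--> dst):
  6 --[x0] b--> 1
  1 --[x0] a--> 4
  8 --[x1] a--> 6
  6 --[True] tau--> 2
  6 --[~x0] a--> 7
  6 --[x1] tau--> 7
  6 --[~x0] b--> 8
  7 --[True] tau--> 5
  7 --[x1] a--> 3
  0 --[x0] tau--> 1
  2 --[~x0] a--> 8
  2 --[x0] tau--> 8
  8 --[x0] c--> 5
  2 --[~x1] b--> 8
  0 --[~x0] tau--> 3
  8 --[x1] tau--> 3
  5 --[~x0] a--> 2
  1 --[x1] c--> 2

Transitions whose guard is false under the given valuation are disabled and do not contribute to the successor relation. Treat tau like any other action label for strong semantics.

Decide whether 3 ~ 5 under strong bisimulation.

Answer: BISIMILAR

Trace:
Compute ~ classes (split until stable):
  round 0: {{0,1,2,3,4,5,6,7,8}}
  round 1: {{0,2},{1},{3,4,5},{6},{7},{8}}
  round 2: {{0},{1},{2},{3,4,5},{6},{7},{8}}
stable after 3 split(s): 7 block(s)
class of 3: {3,4,5}; class of 5: {3,4,5}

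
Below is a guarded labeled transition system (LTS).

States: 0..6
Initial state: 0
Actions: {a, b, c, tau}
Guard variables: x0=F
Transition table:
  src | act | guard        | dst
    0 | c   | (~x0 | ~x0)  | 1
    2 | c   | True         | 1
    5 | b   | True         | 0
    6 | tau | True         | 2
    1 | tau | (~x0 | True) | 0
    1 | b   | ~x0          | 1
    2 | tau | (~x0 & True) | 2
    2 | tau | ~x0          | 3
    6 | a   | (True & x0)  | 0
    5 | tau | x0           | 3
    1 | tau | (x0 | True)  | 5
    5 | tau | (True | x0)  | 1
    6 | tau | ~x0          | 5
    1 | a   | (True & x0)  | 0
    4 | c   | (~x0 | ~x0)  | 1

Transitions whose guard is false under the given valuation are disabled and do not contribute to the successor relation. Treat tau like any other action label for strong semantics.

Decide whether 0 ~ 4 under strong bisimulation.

Answer: BISIMILAR

Analysis:
Bisimulation quotient by refinement:
  π0 = {{0,1,2,3,4,5,6}}
  π1 = {{0,4},{1,5},{2},{3},{6}}
  π2 = {{0,4},{1},{2},{3},{5},{6}}
stable after 3 split(s): 6 block(s)
0∈{0,4}, 4∈{0,4}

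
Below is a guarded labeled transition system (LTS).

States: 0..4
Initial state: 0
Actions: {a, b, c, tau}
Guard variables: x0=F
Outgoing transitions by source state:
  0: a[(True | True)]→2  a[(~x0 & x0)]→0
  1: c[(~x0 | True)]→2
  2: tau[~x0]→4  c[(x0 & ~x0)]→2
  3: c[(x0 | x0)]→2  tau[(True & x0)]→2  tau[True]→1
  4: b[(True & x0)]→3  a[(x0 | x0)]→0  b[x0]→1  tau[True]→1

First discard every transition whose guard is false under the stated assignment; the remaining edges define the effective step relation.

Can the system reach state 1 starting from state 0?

Guard filter leaves 5 enabled edge(s).
L0 = {0}
L1 = {2}  now seen {0,2}
L2 = {4}  now seen {0,2,4}
L3 = {1}  now seen {0,1,2,4}
R = {0,1,2,4}
Path to 1: a·tau·tau

Answer: REACHABLE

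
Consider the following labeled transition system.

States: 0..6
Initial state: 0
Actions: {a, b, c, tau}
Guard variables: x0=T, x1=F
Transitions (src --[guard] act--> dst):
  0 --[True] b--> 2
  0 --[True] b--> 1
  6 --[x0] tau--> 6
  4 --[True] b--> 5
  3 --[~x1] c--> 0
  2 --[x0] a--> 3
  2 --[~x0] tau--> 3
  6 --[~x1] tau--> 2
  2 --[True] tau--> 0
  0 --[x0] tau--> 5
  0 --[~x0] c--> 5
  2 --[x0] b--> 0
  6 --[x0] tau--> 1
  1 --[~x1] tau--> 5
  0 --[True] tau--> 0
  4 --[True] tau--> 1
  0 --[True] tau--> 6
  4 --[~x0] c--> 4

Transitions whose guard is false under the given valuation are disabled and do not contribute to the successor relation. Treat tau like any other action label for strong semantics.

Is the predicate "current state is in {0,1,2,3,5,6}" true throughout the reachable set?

Answer: INVARIANT HOLDS

Trace:
Inv-set: {0,1,2,3,5,6}
Reachable = {0,1,2,3,5,6}
  0: safe
  1: safe
  2: safe
  3: safe
  5: safe
  6: safe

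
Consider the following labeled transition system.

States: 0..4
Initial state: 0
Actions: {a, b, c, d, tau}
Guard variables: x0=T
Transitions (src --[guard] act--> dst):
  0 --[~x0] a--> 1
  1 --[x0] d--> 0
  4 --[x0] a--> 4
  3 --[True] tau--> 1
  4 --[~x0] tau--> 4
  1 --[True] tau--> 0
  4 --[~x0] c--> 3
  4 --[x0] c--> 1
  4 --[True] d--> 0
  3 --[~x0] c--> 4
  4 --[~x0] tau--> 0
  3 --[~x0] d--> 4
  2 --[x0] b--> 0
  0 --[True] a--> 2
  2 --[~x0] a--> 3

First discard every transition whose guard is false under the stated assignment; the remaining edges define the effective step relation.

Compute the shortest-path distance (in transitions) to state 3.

Answer: UNREACHABLE

Trace:
BFS to 3:
  L0 = {0}
  L1 = {2}
3 never appears.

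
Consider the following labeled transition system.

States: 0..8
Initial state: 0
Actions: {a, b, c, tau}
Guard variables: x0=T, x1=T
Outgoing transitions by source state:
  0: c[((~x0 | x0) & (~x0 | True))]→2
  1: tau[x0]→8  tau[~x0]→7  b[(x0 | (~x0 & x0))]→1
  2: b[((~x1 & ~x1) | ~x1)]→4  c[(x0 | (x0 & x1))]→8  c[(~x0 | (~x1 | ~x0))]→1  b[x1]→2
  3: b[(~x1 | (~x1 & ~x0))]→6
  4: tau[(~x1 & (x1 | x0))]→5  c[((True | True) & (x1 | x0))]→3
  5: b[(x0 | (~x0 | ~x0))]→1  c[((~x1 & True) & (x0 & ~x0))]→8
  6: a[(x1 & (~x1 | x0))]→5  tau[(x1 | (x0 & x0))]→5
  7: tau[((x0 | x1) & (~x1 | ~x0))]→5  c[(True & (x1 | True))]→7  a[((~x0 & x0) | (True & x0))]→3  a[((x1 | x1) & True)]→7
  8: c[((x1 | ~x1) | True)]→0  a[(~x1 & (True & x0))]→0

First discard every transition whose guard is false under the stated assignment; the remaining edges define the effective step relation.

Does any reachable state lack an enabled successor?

Answer: DEADLOCK-FREE

Analysis:
Reach set: {0,2,8}
  0: c→2  [1 exit(s)]
  2: b→2  c→8  [2 exit(s)]
  8: c→0  [1 exit(s)]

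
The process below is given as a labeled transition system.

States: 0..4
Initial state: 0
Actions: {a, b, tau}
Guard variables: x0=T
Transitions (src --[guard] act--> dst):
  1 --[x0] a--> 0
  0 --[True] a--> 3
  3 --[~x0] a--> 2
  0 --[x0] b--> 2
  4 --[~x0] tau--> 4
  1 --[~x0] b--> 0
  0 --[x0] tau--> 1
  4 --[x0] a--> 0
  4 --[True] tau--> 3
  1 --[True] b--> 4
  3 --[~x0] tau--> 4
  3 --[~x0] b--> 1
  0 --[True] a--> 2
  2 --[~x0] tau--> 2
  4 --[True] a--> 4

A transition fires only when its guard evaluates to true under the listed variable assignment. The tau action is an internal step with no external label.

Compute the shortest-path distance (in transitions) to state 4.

BFS to 4:
  L0 = {0}
  L1 = {1,2,3}
  L2 = {4}
first hit 4 at d=2 via tau·b

Answer: 2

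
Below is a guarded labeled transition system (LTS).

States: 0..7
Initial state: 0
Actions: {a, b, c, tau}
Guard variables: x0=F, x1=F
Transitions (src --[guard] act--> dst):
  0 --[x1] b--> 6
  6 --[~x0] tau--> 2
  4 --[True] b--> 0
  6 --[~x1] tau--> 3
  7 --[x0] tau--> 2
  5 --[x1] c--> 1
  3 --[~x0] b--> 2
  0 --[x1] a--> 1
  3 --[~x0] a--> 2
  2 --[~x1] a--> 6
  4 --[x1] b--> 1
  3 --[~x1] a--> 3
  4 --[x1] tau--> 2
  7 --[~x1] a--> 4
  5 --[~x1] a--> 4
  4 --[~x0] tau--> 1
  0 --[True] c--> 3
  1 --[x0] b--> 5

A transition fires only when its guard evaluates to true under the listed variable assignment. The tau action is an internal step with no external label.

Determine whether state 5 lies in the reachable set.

Answer: UNREACHABLE

Working:
11 transition(s) survive guard evaluation.
L0 = {0}
L1 = {3}  now seen {0,3}
L2 = {2}  now seen {0,2,3}
L3 = {6}  now seen {0,2,3,6}
Reach set: {0,2,3,6}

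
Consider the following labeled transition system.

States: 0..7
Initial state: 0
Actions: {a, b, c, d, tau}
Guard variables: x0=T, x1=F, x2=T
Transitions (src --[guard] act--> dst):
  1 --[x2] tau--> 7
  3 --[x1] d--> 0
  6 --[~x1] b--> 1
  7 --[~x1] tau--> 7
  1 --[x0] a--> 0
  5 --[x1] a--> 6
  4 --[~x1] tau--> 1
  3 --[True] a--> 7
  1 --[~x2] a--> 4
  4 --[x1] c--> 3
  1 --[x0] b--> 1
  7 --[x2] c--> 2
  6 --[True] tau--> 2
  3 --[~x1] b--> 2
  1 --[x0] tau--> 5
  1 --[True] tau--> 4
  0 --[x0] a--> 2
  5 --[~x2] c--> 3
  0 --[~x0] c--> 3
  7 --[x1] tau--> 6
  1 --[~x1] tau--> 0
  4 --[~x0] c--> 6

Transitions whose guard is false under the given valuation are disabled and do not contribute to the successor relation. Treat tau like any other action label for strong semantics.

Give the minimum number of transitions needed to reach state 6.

Layered search for 6:
  L0 = {0}
  L1 = {2}
6 never appears.

Answer: UNREACHABLE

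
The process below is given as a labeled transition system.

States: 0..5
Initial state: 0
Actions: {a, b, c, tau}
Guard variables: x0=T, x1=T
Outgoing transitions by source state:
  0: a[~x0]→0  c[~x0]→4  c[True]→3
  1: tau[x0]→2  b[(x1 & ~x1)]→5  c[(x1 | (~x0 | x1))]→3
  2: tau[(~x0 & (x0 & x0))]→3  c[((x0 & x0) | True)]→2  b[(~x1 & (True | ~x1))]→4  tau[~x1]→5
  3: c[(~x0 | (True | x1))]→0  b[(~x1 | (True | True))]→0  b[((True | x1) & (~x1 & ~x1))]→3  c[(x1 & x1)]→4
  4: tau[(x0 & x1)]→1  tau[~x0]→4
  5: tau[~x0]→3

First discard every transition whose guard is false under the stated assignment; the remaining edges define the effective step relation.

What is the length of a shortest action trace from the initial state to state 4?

Answer: 2

Trace:
Breadth-first toward 4:
  depth 0: {0}
  depth 1: {3}
  depth 2: {4}
4 enters at depth 2; path c·c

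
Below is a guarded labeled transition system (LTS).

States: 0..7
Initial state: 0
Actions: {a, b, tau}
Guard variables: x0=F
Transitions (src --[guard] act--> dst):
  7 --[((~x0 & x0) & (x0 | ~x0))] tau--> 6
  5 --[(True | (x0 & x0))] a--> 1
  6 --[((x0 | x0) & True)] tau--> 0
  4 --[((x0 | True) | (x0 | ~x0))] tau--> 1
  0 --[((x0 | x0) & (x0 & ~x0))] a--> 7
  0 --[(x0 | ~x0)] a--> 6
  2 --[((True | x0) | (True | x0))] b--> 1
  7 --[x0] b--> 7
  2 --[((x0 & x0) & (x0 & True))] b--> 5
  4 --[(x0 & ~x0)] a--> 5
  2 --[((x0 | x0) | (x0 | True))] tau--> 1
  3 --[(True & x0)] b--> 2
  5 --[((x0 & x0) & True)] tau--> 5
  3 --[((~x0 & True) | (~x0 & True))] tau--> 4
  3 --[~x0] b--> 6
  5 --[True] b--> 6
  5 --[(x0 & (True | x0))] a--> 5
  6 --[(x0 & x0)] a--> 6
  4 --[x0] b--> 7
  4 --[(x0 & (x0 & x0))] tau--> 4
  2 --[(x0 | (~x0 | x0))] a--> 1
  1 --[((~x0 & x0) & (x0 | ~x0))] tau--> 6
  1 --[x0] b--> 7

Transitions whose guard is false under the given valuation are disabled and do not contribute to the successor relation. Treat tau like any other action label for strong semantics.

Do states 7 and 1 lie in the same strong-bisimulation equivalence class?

Answer: BISIMILAR

Working:
Refine partition for ~:
  π0 = {{0,1,2,3,4,5,6,7}}
  π1 = {{0},{1,6,7},{2},{3},{4},{5}}
stable after 2 split(s): 6 block(s)
[7]={1,6,7}  [1]={1,6,7}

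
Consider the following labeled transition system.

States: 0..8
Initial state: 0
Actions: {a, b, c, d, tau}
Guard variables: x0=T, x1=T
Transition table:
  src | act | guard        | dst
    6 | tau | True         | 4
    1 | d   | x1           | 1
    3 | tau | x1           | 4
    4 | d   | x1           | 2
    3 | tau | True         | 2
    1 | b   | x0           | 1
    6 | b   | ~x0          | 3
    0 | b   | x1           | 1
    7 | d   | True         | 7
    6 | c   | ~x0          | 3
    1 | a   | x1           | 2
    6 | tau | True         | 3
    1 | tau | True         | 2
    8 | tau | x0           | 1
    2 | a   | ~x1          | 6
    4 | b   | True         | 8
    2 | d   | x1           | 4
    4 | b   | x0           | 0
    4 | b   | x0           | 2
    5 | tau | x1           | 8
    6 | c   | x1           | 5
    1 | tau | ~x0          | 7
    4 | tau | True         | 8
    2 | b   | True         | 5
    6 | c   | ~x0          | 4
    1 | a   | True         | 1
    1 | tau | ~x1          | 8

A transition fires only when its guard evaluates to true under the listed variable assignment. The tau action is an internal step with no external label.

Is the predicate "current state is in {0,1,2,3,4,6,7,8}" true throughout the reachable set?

Inv-set: {0,1,2,3,4,6,7,8}
Reachable = {0,1,2,4,5,8}
  0: ok
  1: ok
  2: ok
  4: ok
  5: outside
  8: ok
witness against invariant: b·a·b → 5

Answer: INVARIANT VIOLATED at state 5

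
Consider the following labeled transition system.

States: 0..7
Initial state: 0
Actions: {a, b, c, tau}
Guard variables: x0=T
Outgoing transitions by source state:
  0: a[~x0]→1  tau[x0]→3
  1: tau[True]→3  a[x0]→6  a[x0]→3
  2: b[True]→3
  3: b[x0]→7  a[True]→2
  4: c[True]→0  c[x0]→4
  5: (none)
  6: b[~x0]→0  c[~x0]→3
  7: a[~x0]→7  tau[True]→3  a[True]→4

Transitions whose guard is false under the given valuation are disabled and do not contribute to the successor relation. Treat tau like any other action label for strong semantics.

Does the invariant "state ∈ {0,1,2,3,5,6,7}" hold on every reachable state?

Safe = {0,1,2,3,5,6,7}
Reachable = {0,2,3,4,7}
  0: safe
  2: safe
  3: safe
  4: outside
  7: safe
reach 4 via tau·b·a — violates

Answer: INVARIANT VIOLATED at state 4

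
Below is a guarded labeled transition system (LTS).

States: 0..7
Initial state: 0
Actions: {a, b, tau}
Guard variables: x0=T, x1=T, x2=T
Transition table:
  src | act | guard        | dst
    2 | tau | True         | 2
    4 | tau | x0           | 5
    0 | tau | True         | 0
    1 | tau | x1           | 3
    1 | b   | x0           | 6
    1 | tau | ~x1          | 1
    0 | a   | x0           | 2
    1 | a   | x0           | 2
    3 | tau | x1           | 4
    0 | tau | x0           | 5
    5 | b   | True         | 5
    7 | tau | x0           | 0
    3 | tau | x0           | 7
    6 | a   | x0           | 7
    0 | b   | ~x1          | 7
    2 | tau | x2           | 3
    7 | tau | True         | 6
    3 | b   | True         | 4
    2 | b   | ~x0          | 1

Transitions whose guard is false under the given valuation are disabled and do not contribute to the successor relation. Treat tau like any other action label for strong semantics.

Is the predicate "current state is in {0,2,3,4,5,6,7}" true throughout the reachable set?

Allowed set {0,2,3,4,5,6,7}
Reach set: {0,2,3,4,5,6,7}
  0: ok
  2: ok
  3: ok
  4: ok
  5: ok
  6: ok
  7: ok

Answer: INVARIANT HOLDS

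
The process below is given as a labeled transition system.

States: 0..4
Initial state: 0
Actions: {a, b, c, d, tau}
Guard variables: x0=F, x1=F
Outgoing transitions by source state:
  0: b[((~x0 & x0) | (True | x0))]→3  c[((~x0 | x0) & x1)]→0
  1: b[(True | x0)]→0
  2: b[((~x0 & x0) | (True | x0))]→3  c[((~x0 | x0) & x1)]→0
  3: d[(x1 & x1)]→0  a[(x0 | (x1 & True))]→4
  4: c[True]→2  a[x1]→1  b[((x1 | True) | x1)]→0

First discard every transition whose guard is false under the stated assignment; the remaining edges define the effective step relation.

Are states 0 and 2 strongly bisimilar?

Answer: BISIMILAR

Working:
Compute ~ classes (split until stable):
  round 0: {{0,1,2,3,4}}
  round 1: {{0,1,2},{3},{4}}
  round 2: {{0,2},{1},{3},{4}}
stable after 3 split(s): 4 block(s)
class of 0: {0,2}; class of 2: {0,2}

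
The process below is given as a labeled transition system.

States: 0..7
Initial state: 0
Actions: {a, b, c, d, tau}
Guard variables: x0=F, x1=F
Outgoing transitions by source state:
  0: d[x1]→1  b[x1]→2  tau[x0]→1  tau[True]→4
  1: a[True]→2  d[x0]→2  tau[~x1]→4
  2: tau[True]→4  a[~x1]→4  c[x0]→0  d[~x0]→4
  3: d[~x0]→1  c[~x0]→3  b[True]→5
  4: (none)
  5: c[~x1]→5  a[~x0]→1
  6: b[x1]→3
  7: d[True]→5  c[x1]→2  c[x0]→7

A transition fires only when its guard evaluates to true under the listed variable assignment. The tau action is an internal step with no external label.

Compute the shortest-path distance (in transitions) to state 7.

Layered search for 7:
  L0 = {0}
  L1 = {4}
7 never appears.

Answer: UNREACHABLE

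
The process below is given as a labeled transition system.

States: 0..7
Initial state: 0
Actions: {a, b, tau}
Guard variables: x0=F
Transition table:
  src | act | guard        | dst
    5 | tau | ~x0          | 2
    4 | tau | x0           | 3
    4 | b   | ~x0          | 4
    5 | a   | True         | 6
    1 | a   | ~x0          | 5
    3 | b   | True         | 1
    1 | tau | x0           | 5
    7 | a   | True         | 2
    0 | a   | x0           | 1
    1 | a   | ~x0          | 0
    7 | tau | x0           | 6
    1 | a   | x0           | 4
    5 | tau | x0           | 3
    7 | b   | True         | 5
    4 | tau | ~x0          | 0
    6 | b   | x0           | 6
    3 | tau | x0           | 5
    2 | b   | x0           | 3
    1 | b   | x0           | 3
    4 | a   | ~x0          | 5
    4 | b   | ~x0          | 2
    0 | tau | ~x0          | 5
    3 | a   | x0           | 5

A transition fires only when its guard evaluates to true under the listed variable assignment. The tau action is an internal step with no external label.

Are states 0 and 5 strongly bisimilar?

Refine partition for ~:
  P[0] = {{0,1,2,3,4,5,6,7}}
  P[1] = {{0},{1},{2,6},{3},{4},{5},{7}}
7 equivalence class(es) (converged in 2)
class of 0: {0}; class of 5: {5}

Answer: NOT BISIMILAR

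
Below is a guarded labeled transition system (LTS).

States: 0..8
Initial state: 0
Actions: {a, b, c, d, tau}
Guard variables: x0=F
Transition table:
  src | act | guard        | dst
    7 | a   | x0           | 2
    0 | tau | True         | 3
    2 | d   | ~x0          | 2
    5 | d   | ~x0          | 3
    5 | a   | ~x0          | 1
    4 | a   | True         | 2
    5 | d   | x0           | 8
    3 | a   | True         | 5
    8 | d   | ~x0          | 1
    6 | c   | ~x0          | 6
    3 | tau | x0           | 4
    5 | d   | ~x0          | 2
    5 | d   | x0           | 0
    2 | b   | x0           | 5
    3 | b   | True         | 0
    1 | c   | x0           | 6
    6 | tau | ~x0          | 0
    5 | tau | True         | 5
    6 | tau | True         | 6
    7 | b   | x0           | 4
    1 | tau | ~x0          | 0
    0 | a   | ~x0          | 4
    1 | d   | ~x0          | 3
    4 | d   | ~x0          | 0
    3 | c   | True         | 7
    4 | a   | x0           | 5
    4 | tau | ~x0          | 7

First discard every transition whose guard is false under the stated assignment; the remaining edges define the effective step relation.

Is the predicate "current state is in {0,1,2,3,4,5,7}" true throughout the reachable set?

Answer: INVARIANT HOLDS

Analysis:
Inv-set: {0,1,2,3,4,5,7}
Reach set: {0,1,2,3,4,5,7}
  0: ok
  1: ok
  2: ok
  3: ok
  4: ok
  5: ok
  7: ok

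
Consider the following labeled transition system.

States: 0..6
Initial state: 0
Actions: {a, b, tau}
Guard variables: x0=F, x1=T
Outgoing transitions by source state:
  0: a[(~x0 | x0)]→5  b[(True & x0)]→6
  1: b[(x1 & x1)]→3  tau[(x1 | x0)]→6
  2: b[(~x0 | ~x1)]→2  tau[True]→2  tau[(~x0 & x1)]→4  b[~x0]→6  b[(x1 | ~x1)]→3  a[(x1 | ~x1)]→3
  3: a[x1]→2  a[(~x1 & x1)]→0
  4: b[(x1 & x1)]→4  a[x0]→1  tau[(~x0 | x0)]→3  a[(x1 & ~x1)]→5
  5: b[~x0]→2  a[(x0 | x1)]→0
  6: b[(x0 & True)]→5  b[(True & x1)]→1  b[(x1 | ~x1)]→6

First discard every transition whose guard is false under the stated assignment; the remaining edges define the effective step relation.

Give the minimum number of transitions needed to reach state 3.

Answer: 3

Trace:
Layered search for 3:
  depth 0: {0}
  depth 1: {5}
  depth 2: {2}
  depth 3: {3,4,6}
first hit 3 at d=3 via a·b·a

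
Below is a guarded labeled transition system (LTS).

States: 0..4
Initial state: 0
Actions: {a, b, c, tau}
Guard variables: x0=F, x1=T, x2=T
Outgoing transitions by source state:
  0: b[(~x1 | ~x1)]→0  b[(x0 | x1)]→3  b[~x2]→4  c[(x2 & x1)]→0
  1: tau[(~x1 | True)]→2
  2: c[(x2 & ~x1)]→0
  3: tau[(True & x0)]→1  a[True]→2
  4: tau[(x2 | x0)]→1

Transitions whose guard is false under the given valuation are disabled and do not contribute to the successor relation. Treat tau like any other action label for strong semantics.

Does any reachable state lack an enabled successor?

Answer: DEADLOCK at state 2

Trace:
R = {0,2,3}
  0: b→3  c→0  [deg 2]
  2: ∅  [no exit]
  3: a→2  [deg 1]
Path to 2: b·a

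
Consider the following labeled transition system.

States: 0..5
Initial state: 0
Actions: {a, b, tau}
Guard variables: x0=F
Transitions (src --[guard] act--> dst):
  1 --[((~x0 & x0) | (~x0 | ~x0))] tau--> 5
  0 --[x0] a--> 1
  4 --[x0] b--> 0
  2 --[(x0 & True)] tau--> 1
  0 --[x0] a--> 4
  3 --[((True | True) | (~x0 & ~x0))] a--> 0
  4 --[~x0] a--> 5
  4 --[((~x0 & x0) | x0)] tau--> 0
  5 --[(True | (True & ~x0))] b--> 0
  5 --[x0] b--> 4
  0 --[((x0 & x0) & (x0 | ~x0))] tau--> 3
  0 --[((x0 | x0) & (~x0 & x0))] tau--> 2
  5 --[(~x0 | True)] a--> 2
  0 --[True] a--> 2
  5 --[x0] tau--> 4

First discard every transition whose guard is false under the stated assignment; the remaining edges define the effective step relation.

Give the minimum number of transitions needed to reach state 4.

Breadth-first toward 4:
  depth 0: {0}
  depth 1: {2}
4 never appears.

Answer: UNREACHABLE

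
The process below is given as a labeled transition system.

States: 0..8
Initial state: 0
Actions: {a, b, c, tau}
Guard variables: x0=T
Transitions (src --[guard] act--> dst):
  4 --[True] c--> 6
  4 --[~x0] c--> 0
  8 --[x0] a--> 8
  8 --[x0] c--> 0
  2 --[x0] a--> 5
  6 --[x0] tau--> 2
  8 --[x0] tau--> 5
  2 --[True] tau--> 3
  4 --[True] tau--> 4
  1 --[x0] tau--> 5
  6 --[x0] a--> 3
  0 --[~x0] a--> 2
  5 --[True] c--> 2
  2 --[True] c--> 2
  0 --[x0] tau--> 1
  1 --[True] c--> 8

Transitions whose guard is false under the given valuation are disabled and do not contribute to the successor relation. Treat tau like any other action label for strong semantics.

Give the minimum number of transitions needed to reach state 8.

Answer: 2

Trace:
BFS to 8:
  L0 = {0}
  L1 = {1}
  L2 = {5,8}
8 enters at depth 2; path tau·c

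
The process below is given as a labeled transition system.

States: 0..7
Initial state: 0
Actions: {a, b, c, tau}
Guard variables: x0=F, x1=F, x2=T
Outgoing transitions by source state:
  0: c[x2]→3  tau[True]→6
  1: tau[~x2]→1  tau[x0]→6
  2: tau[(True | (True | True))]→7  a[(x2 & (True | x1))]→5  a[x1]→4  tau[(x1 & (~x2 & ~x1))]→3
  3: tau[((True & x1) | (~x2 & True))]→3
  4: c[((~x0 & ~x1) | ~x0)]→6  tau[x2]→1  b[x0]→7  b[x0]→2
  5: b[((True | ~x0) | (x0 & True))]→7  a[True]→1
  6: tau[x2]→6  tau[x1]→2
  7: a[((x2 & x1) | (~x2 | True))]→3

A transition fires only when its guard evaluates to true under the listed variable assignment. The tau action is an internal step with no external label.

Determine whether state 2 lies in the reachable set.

10 transition(s) survive guard evaluation.
L0 = {0}
L1 = {3,6}  now seen {0,3,6}
R = {0,3,6}

Answer: UNREACHABLE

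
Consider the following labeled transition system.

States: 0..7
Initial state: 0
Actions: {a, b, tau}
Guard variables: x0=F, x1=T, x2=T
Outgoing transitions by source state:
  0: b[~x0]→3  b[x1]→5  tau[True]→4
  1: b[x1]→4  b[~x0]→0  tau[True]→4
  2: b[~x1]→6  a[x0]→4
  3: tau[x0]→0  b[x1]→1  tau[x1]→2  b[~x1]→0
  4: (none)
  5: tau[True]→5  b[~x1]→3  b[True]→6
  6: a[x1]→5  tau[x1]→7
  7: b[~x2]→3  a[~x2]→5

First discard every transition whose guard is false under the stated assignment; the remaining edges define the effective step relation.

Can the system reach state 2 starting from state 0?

Answer: REACHABLE

Analysis:
After dropping false guards: 12 live edges.
Layer 0: {0}
Layer 1: {3,4,5}  cumulative {0,3,4,5}
Layer 2: {1,2,6}  cumulative {0,1,2,3,4,5,6}
Layer 3: {7}  cumulative {0,1,2,3,4,5,6,7}
Reachable = {0,1,2,3,4,5,6,7}
trace reaching 2: b·tau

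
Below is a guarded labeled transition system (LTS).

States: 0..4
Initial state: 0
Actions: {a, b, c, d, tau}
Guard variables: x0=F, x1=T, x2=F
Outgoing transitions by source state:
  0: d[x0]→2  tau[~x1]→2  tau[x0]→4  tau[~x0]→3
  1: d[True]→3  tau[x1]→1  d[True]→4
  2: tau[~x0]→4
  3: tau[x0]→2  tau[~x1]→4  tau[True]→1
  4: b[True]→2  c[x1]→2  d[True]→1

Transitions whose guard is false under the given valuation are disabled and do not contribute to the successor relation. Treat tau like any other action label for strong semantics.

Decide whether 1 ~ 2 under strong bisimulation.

Answer: NOT BISIMILAR

Working:
Bisimulation quotient by refinement:
  π0 = {{0,1,2,3,4}}
  π1 = {{0,2,3},{1},{4}}
  π2 = {{0},{1},{2},{3},{4}}
stable after 3 split(s): 5 block(s)
1∈{1}, 2∈{2}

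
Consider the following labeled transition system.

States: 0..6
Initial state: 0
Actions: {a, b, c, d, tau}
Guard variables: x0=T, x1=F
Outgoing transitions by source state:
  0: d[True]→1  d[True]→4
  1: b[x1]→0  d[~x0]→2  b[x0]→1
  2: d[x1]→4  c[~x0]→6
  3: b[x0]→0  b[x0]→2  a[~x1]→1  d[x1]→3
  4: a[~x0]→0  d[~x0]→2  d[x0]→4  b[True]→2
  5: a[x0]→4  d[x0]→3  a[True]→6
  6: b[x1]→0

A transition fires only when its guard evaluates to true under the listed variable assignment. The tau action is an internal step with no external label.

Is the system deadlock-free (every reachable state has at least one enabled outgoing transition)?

Answer: DEADLOCK at state 2

Working:
Reachable = {0,1,2,4}
  0: d→1  d→4  [2 exit(s)]
  1: b→1  [1 exit(s)]
  2: ∅  [no exit]
  4: b→2  d→4  [2 exit(s)]
witness 2: d·b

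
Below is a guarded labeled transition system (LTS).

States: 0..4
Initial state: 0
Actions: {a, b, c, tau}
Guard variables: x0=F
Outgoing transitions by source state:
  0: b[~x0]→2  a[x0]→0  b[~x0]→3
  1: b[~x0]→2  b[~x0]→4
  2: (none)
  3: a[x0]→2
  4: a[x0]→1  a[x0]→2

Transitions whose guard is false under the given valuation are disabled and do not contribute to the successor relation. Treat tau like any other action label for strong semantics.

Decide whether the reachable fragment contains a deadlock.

Reach set: {0,2,3}
  0: b→2  b→3  [2 exit(s)]
  2: ∅  [STUCK]
  3: ∅  [STUCK]
witness 2: b

Answer: DEADLOCK at state 2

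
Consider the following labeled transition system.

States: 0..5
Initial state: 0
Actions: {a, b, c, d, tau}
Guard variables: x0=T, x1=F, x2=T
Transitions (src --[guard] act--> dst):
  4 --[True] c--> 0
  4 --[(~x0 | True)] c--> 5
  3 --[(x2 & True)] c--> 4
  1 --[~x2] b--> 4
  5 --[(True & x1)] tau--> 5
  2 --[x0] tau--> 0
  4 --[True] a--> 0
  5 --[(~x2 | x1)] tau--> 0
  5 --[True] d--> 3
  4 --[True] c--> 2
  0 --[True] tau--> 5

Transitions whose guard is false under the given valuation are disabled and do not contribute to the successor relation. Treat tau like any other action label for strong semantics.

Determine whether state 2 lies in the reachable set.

Answer: REACHABLE

Analysis:
8 transition(s) survive guard evaluation.
L0 = {0}
L1 = {5}  cumulative {0,5}
L2 = {3}  cumulative {0,3,5}
L3 = {4}  cumulative {0,3,4,5}
L4 = {2}  cumulative {0,2,3,4,5}
Reachable = {0,2,3,4,5}
witness 2: tau·d·c·c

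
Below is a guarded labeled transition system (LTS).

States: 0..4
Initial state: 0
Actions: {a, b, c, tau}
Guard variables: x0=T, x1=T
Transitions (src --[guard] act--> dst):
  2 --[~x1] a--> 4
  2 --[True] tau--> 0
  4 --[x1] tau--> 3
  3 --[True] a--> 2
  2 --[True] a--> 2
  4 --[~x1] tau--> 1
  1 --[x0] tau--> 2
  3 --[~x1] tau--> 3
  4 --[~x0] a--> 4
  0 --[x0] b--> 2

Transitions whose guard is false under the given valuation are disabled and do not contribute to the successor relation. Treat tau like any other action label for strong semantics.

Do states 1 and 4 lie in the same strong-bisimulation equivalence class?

Answer: NOT BISIMILAR

Analysis:
Compute ~ classes (split until stable):
  round 0: {{0,1,2,3,4}}
  round 1: {{0},{1,4},{2},{3}}
  round 2: {{0},{1},{2},{3},{4}}
stable after 3 split(s): 5 block(s)
[1]={1}  [4]={4}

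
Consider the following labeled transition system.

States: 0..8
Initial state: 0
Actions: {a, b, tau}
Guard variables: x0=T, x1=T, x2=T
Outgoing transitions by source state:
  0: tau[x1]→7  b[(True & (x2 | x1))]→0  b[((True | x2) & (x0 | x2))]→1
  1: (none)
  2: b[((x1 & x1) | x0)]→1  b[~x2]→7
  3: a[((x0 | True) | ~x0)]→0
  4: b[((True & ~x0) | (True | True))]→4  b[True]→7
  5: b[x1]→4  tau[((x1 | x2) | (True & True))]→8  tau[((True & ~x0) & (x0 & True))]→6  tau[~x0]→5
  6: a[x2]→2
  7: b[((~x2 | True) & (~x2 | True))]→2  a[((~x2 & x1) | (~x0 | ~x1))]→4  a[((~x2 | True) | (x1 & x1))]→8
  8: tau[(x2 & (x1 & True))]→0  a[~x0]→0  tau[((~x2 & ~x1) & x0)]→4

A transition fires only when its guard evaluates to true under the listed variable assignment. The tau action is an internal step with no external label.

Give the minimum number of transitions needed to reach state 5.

Answer: UNREACHABLE

Working:
Breadth-first toward 5:
  depth 0: {0}
  depth 1: {1,7}
  depth 2: {2,8}
5 never appears.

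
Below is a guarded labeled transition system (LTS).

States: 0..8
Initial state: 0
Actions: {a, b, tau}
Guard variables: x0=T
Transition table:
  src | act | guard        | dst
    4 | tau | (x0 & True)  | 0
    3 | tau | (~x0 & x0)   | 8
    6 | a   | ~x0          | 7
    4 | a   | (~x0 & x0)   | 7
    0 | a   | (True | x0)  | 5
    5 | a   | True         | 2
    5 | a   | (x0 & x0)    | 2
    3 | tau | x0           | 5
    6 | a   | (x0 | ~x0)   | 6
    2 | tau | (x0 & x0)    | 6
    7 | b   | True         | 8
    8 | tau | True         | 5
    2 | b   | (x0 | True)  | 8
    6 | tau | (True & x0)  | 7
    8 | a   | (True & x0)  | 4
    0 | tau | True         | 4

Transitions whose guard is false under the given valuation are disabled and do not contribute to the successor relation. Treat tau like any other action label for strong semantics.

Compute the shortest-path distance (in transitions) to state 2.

Answer: 2

Analysis:
Breadth-first toward 2:
  L0 = {0}
  L1 = {4,5}
  L2 = {2}
2 enters at depth 2; path a·a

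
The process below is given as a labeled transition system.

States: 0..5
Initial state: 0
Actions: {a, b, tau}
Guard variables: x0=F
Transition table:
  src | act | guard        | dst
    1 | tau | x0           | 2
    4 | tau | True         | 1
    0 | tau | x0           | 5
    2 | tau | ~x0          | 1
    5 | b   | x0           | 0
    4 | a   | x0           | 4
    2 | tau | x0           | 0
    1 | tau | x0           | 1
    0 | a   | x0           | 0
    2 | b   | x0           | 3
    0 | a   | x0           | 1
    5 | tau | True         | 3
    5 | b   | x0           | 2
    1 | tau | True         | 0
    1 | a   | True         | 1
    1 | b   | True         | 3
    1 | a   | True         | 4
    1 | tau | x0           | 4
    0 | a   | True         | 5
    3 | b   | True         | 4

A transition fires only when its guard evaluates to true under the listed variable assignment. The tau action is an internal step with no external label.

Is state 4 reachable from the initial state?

9 transition(s) survive guard evaluation.
L0 = {0}
L1 = {5}  cumulative {0,5}
L2 = {3}  cumulative {0,3,5}
L3 = {4}  cumulative {0,3,4,5}
L4 = {1}  cumulative {0,1,3,4,5}
Reachable = {0,1,3,4,5}
trace reaching 4: a·tau·b

Answer: REACHABLE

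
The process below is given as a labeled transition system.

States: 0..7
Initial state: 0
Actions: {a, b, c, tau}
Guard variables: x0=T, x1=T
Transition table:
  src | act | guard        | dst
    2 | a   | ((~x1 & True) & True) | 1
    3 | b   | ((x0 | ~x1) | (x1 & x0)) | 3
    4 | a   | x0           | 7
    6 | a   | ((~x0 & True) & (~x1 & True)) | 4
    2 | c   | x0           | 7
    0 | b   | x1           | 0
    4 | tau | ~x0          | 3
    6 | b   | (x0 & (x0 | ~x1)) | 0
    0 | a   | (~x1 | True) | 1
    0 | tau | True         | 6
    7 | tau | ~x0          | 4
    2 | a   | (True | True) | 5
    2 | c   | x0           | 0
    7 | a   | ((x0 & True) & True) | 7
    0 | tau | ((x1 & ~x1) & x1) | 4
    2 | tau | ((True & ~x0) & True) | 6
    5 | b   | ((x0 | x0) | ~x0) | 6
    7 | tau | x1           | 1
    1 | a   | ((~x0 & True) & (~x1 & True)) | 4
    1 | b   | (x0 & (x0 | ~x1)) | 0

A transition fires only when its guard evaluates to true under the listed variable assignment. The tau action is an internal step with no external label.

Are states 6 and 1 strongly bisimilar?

Compute ~ classes (split until stable):
  P[0] = {{0,1,2,3,4,5,6,7}}
  P[1] = {{0},{1,3,5,6},{2},{4},{7}}
  P[2] = {{0},{1,6},{2},{3,5},{4},{7}}
  P[3] = {{0},{1,6},{2},{3},{4},{5},{7}}
7 equivalence class(es) (converged in 4)
[6]={1,6}  [1]={1,6}

Answer: BISIMILAR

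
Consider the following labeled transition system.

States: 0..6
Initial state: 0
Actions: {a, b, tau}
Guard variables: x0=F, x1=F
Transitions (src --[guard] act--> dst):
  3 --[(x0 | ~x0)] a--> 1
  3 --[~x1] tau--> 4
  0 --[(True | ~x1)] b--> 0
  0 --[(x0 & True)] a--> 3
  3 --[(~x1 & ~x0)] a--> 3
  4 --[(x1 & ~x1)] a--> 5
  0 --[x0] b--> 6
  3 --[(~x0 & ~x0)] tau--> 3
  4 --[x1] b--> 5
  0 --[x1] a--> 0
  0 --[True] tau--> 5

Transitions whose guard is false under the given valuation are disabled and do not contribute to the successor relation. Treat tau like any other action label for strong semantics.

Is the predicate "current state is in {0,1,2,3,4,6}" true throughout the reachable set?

Inv-set: {0,1,2,3,4,6}
Reachable = {0,5}
  0: ✓
  5: outside
counterexample path to 5: tau

Answer: INVARIANT VIOLATED at state 5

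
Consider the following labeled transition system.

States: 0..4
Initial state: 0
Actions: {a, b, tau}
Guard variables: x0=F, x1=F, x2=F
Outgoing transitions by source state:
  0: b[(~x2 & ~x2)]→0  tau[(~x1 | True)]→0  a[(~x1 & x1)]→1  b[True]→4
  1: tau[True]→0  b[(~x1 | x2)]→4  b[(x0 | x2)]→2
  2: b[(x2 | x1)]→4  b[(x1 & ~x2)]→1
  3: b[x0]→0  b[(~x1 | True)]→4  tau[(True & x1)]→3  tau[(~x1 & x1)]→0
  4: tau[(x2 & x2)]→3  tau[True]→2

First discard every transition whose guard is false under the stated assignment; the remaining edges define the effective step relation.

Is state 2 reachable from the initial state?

7 transition(s) survive guard evaluation.
Layer 0: {0}
Layer 1: {4}  now seen {0,4}
Layer 2: {2}  now seen {0,2,4}
R = {0,2,4}
Path to 2: b·tau

Answer: REACHABLE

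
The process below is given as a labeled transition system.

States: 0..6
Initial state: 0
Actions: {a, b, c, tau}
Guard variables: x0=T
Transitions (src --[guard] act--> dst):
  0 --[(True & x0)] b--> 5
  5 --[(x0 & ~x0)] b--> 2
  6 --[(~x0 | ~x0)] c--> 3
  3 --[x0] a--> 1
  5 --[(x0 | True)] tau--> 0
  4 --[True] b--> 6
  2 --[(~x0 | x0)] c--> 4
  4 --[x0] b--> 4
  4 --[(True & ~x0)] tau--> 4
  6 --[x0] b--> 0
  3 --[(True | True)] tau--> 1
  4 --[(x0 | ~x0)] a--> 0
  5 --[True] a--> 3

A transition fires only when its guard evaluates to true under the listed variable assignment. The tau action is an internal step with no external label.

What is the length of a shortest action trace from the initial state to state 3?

Breadth-first toward 3:
  L0 = {0}
  L1 = {5}
  L2 = {3}
first hit 3 at d=2 via b·a

Answer: 2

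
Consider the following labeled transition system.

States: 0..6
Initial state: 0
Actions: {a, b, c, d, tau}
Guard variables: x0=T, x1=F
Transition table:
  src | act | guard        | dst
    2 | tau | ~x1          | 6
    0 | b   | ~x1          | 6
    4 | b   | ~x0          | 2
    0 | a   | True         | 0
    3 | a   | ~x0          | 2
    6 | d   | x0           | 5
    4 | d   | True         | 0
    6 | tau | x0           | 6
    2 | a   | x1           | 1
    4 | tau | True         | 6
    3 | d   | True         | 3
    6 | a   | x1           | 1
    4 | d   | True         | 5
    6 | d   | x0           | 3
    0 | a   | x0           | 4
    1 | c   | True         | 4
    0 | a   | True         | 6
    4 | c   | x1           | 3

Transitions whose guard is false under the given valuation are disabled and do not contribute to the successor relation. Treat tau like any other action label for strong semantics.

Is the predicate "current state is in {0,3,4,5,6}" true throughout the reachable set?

Answer: INVARIANT HOLDS

Trace:
Safe = {0,3,4,5,6}
R = {0,3,4,5,6}
  0: ✓
  3: ✓
  4: ✓
  5: ✓
  6: ✓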